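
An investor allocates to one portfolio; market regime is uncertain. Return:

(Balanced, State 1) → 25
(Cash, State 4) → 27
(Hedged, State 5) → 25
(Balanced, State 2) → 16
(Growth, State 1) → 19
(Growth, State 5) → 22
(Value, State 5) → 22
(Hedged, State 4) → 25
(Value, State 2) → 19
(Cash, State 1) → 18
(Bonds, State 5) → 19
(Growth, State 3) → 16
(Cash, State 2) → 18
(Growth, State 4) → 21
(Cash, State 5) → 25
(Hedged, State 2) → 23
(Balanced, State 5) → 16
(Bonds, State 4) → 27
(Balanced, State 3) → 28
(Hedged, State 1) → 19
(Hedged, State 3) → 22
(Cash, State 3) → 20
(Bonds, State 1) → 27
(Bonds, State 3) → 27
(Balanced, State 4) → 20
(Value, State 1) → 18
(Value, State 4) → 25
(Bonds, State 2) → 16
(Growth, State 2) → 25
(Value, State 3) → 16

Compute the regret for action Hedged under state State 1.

8

Best payoff under State 1 is 27.
Regret = 27 − 19 = 8.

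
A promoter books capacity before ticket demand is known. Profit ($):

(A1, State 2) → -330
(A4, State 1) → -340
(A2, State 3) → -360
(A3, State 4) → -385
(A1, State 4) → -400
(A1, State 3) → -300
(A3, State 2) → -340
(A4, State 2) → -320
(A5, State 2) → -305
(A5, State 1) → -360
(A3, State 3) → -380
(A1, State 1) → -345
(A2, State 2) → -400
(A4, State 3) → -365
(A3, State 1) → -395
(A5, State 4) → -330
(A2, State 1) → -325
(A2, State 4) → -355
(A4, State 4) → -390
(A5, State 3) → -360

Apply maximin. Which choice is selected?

Row minima: A1=-400, A2=-400, A3=-395, A4=-390, A5=-360
Best worst-case = -360 → A5.

A5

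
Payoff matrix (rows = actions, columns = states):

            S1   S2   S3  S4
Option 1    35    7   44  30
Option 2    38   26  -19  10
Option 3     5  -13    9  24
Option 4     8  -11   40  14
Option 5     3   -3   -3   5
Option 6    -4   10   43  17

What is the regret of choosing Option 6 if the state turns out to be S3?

1

Best payoff under S3 is 44.
Regret = 44 − 43 = 1.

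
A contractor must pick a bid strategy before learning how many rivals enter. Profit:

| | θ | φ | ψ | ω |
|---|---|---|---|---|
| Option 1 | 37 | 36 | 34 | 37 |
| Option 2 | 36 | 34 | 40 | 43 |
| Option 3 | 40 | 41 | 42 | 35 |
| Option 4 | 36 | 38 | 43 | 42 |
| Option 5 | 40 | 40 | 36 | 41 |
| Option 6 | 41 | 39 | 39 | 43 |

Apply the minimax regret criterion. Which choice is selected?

Option 6

Column bests: θ=41, φ=41, ψ=43, ω=43.
Option 1 regrets: 4, 5, 9, 6 → max 9
Option 2 regrets: 5, 7, 3, 0 → max 7
Option 3 regrets: 1, 0, 1, 8 → max 8
Option 4 regrets: 5, 3, 0, 1 → max 5
Option 5 regrets: 1, 1, 7, 2 → max 7
Option 6 regrets: 0, 2, 4, 0 → max 4
Smallest max regret = 4 → Option 6.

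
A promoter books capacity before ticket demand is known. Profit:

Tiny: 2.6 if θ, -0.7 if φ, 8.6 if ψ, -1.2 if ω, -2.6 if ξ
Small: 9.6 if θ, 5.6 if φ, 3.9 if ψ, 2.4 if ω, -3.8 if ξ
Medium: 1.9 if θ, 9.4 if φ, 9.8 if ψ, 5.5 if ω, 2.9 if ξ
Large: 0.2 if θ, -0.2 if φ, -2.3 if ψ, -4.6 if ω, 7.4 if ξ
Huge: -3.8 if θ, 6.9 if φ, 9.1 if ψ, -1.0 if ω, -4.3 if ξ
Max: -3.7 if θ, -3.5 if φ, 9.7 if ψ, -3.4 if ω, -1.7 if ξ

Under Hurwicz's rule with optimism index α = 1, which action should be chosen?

Medium

Tiny: 1·8.6 + 0·(-2.6) = 8.6
Small: 1·9.6 + 0·(-3.8) = 9.6
Medium: 1·9.8 + 0·1.9 = 9.8
Large: 1·7.4 + 0·(-4.6) = 7.4
Huge: 1·9.1 + 0·(-4.3) = 9.1
Max: 1·9.7 + 0·(-3.7) = 9.7
Highest Hurwicz score = 9.8 → Medium.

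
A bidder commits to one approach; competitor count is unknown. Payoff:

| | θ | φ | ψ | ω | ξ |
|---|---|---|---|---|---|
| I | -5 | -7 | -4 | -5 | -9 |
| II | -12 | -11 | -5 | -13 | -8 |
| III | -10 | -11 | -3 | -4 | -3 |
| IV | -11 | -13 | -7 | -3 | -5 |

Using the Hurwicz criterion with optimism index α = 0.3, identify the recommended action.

I: 0.3·(-4) + 0.7·(-9) = -7.5
II: 0.3·(-5) + 0.7·(-13) = -10.6
III: 0.3·(-3) + 0.7·(-11) = -8.6
IV: 0.3·(-3) + 0.7·(-13) = -10
Highest Hurwicz score = -7.5 → I.

I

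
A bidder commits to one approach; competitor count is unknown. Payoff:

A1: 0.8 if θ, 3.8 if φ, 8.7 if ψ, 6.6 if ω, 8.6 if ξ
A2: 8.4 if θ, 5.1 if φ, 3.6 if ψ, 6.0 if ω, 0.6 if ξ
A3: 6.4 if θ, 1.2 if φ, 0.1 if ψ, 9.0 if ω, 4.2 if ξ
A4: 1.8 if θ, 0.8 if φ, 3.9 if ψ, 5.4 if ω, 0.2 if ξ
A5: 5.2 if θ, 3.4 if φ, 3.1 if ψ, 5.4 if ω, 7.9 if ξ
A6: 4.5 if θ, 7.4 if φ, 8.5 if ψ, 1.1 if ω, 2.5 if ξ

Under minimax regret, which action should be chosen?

Column bests: θ=8.4, φ=7.4, ψ=8.7, ω=9.0, ξ=8.6.
A1 regrets: 7.6, 3.6, 0.0, 2.4, 0.0 → max 7.6
A2 regrets: 0.0, 2.3, 5.1, 3.0, 8.0 → max 8.0
A3 regrets: 2.0, 6.2, 8.6, 0.0, 4.4 → max 8.6
A4 regrets: 6.6, 6.6, 4.8, 3.6, 8.4 → max 8.4
A5 regrets: 3.2, 4.0, 5.6, 3.6, 0.7 → max 5.6
A6 regrets: 3.9, 0.0, 0.2, 7.9, 6.1 → max 7.9
Smallest max regret = 5.6 → A5.

A5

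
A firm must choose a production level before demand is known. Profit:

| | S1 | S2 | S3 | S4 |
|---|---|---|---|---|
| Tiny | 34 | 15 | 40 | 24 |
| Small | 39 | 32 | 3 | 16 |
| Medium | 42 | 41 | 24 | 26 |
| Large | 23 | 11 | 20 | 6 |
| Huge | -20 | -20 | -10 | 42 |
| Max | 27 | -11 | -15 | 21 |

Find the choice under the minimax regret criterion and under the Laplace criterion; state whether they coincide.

minimax regret → Medium; laplace → Medium (agree)

Column bests: S1=42, S2=41, S3=40, S4=42.
Tiny regrets: 8, 26, 0, 18 → max 26
Small regrets: 3, 9, 37, 26 → max 37
Medium regrets: 0, 0, 16, 16 → max 16
Large regrets: 19, 30, 20, 36 → max 36
Huge regrets: 62, 61, 50, 0 → max 62
Max regrets: 15, 52, 55, 21 → max 55
Smallest max regret = 16 → Medium.
Row averages: Tiny=28.25, Small=22.5, Medium=33.25, Large=15, Huge=-2, Max=5.5
Highest average = 33.25 → Medium.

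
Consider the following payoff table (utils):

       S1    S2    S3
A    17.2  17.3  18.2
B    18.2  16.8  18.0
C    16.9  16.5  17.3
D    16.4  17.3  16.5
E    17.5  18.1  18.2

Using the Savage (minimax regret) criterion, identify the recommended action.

E

Column bests: S1=18.2, S2=18.1, S3=18.2.
A regrets: 1.0, 0.8, 0.0 → max 1.0
B regrets: 0.0, 1.3, 0.2 → max 1.3
C regrets: 1.3, 1.6, 0.9 → max 1.6
D regrets: 1.8, 0.8, 1.7 → max 1.8
E regrets: 0.7, 0.0, 0.0 → max 0.7
Smallest max regret = 0.7 → E.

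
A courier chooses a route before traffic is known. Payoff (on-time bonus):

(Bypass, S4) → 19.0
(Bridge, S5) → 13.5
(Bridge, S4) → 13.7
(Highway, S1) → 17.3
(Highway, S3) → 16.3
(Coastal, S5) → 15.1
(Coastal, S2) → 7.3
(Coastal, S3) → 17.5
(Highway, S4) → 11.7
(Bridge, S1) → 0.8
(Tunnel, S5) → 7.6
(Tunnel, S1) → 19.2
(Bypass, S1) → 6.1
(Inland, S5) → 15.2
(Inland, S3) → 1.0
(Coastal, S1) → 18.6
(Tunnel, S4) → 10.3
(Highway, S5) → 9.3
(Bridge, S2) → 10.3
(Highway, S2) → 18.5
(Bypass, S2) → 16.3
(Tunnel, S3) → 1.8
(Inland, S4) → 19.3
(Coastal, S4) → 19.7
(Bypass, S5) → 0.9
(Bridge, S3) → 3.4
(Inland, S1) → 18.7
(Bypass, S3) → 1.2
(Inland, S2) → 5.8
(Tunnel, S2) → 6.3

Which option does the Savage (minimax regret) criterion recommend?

Column bests: S1=19.2, S2=18.5, S3=17.5, S4=19.7, S5=15.2.
Tunnel regrets: 0.0, 12.2, 15.7, 9.4, 7.6 → max 15.7
Inland regrets: 0.5, 12.7, 16.5, 0.4, 0.0 → max 16.5
Bypass regrets: 13.1, 2.2, 16.3, 0.7, 14.3 → max 16.3
Bridge regrets: 18.4, 8.2, 14.1, 6.0, 1.7 → max 18.4
Coastal regrets: 0.6, 11.2, 0.0, 0.0, 0.1 → max 11.2
Highway regrets: 1.9, 0.0, 1.2, 8.0, 5.9 → max 8.0
Smallest max regret = 8.0 → Highway.

Highway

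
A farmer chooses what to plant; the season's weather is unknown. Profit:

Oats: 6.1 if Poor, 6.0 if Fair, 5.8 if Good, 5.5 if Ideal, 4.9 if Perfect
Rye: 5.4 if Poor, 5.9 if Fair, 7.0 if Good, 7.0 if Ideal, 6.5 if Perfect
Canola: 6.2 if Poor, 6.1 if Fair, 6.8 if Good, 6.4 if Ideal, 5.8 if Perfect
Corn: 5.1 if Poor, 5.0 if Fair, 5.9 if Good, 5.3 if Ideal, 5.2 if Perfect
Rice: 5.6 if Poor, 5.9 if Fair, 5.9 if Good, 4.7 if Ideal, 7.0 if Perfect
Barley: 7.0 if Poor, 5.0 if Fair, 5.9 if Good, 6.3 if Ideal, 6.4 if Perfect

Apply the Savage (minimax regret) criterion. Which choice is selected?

Barley

Column bests: Poor=7.0, Fair=6.1, Good=7.0, Ideal=7.0, Perfect=7.0.
Oats regrets: 0.9, 0.1, 1.2, 1.5, 2.1 → max 2.1
Rye regrets: 1.6, 0.2, 0.0, 0.0, 0.5 → max 1.6
Canola regrets: 0.8, 0.0, 0.2, 0.6, 1.2 → max 1.2
Corn regrets: 1.9, 1.1, 1.1, 1.7, 1.8 → max 1.9
Rice regrets: 1.4, 0.2, 1.1, 2.3, 0.0 → max 2.3
Barley regrets: 0.0, 1.1, 1.1, 0.7, 0.6 → max 1.1
Smallest max regret = 1.1 → Barley.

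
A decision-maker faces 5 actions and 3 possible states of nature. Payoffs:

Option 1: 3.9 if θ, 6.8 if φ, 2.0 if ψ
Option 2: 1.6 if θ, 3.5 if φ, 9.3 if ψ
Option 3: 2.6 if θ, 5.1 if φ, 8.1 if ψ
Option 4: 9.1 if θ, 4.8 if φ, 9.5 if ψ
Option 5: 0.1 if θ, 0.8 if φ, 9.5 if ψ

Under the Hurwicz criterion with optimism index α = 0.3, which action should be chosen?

Option 4

Option 1: 0.3·6.8 + 0.7·2.0 = 3.44
Option 2: 0.3·9.3 + 0.7·1.6 = 3.91
Option 3: 0.3·8.1 + 0.7·2.6 = 4.25
Option 4: 0.3·9.5 + 0.7·4.8 = 6.21
Option 5: 0.3·9.5 + 0.7·0.1 = 2.92
Highest Hurwicz score = 6.21 → Option 4.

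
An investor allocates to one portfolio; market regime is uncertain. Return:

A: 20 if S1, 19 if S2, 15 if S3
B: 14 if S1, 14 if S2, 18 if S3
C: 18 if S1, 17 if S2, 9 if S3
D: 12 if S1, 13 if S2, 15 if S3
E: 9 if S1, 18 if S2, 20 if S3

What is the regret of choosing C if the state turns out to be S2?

2

Best payoff under S2 is 19.
Regret = 19 − 17 = 2.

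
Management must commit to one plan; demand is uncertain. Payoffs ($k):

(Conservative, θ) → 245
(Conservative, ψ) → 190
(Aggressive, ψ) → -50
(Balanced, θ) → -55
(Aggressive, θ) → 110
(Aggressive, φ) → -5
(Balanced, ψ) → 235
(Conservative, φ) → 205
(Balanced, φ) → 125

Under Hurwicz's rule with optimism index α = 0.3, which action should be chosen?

Conservative: 0.3·245 + 0.7·190 = 206.5
Balanced: 0.3·235 + 0.7·(-55) = 32
Aggressive: 0.3·110 + 0.7·(-50) = -2
Highest Hurwicz score = 206.5 → Conservative.

Conservative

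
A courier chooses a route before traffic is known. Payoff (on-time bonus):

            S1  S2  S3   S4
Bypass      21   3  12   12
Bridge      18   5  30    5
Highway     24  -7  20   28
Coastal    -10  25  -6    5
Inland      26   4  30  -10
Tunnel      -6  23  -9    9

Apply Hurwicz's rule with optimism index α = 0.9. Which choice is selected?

Bypass: 0.9·21 + 0.1·3 = 19.2
Bridge: 0.9·30 + 0.1·5 = 27.5
Highway: 0.9·28 + 0.1·(-7) = 24.5
Coastal: 0.9·25 + 0.1·(-10) = 21.5
Inland: 0.9·30 + 0.1·(-10) = 26
Tunnel: 0.9·23 + 0.1·(-9) = 19.8
Highest Hurwicz score = 27.5 → Bridge.

Bridge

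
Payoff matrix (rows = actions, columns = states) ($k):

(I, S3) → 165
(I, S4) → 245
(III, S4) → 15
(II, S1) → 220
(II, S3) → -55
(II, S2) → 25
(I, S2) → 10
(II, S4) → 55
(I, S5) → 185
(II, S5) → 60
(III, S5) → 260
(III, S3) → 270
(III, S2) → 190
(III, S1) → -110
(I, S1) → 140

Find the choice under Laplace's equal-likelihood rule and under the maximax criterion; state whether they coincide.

Row averages: I=149, II=61, III=125
Highest average = 149 → I.
Row maxima: I=245, II=220, III=270
Best best-case = 270 → III.

laplace → I; maximax → III (disagree)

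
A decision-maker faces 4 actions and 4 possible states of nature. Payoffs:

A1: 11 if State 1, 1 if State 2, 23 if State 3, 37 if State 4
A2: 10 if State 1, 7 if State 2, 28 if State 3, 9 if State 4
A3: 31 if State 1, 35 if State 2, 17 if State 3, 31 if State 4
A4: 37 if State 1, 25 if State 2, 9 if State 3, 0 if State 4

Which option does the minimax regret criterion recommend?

A3

Column bests: State 1=37, State 2=35, State 3=28, State 4=37.
A1 regrets: 26, 34, 5, 0 → max 34
A2 regrets: 27, 28, 0, 28 → max 28
A3 regrets: 6, 0, 11, 6 → max 11
A4 regrets: 0, 10, 19, 37 → max 37
Smallest max regret = 11 → A3.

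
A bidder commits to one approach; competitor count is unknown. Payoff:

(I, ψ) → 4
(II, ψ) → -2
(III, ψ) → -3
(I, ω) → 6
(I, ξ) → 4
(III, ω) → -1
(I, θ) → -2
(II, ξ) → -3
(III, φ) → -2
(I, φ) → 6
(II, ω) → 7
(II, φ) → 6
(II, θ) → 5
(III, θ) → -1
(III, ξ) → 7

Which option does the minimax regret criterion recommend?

I

Column bests: θ=5, φ=6, ψ=4, ω=7, ξ=7.
I regrets: 7, 0, 0, 1, 3 → max 7
II regrets: 0, 0, 6, 0, 10 → max 10
III regrets: 6, 8, 7, 8, 0 → max 8
Smallest max regret = 7 → I.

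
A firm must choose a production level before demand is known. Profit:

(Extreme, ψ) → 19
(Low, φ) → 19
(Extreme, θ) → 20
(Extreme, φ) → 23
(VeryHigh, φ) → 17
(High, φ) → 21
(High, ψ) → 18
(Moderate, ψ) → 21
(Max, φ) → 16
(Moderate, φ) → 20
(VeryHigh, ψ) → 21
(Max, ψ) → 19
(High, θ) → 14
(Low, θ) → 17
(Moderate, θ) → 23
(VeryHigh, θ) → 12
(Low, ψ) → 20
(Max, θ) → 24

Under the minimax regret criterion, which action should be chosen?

Column bests: θ=24, φ=23, ψ=21.
Low regrets: 7, 4, 1 → max 7
Moderate regrets: 1, 3, 0 → max 3
High regrets: 10, 2, 3 → max 10
VeryHigh regrets: 12, 6, 0 → max 12
Extreme regrets: 4, 0, 2 → max 4
Max regrets: 0, 7, 2 → max 7
Smallest max regret = 3 → Moderate.

Moderate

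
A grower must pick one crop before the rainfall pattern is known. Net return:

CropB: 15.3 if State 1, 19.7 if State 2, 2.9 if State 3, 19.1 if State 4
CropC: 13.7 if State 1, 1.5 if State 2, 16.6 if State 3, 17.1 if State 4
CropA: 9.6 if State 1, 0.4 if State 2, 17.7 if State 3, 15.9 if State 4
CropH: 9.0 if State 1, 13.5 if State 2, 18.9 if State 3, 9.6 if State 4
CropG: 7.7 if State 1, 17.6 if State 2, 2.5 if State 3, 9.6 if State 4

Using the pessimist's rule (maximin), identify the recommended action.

CropH

Row minima: CropB=2.9, CropC=1.5, CropA=0.4, CropH=9.0, CropG=2.5
Best worst-case = 9.0 → CropH.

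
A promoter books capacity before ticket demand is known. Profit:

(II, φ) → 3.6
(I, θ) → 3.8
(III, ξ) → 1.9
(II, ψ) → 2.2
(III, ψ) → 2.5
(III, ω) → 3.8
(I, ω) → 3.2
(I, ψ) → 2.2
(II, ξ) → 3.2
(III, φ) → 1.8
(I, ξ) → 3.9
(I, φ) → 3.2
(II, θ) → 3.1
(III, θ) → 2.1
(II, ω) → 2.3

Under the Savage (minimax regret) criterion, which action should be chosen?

I

Column bests: θ=3.8, φ=3.6, ψ=2.5, ω=3.8, ξ=3.9.
I regrets: 0.0, 0.4, 0.3, 0.6, 0.0 → max 0.6
II regrets: 0.7, 0.0, 0.3, 1.5, 0.7 → max 1.5
III regrets: 1.7, 1.8, 0.0, 0.0, 2.0 → max 2.0
Smallest max regret = 0.6 → I.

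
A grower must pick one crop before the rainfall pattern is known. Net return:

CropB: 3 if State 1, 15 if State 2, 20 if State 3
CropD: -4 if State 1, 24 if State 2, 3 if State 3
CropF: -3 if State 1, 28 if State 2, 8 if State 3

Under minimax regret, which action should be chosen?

Column bests: State 1=3, State 2=28, State 3=20.
CropB regrets: 0, 13, 0 → max 13
CropD regrets: 7, 4, 17 → max 17
CropF regrets: 6, 0, 12 → max 12
Smallest max regret = 12 → CropF.

CropF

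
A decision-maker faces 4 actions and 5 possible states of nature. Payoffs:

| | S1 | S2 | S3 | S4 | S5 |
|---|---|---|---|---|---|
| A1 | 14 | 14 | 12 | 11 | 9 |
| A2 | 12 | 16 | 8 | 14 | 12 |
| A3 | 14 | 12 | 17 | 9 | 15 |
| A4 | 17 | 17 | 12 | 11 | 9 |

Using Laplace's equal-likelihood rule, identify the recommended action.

A3

Row averages: A1=12, A2=12.4, A3=13.4, A4=13.2
Highest average = 13.4 → A3.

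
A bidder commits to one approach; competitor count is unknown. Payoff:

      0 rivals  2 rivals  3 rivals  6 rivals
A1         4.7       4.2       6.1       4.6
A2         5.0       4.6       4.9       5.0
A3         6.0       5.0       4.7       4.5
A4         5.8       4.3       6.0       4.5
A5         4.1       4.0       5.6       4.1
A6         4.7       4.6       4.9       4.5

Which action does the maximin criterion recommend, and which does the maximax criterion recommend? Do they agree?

maximin → A2; maximax → A1 (disagree)

Row minima: A1=4.2, A2=4.6, A3=4.5, A4=4.3, A5=4.0, A6=4.5
Best worst-case = 4.6 → A2.
Row maxima: A1=6.1, A2=5.0, A3=6.0, A4=6.0, A5=5.6, A6=4.9
Best best-case = 6.1 → A1.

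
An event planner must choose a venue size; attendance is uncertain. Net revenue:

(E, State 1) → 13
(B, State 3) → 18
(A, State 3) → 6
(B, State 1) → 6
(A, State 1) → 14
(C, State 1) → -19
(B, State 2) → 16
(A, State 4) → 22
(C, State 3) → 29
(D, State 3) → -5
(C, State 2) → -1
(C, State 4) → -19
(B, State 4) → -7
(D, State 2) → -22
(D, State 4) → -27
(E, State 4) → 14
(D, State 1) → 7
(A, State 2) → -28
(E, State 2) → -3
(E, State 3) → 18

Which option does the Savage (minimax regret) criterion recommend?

E

Column bests: State 1=14, State 2=16, State 3=29, State 4=22.
A regrets: 0, 44, 23, 0 → max 44
B regrets: 8, 0, 11, 29 → max 29
C regrets: 33, 17, 0, 41 → max 41
D regrets: 7, 38, 34, 49 → max 49
E regrets: 1, 19, 11, 8 → max 19
Smallest max regret = 19 → E.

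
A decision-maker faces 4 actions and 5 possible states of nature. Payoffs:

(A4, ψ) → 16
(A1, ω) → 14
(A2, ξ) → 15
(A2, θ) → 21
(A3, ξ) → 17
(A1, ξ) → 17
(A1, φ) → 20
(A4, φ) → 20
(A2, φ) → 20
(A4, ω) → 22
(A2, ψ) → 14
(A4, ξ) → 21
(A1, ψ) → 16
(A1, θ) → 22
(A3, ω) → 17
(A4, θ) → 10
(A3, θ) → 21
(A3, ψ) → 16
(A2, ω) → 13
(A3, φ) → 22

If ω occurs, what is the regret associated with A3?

5

Best payoff under ω is 22.
Regret = 22 − 17 = 5.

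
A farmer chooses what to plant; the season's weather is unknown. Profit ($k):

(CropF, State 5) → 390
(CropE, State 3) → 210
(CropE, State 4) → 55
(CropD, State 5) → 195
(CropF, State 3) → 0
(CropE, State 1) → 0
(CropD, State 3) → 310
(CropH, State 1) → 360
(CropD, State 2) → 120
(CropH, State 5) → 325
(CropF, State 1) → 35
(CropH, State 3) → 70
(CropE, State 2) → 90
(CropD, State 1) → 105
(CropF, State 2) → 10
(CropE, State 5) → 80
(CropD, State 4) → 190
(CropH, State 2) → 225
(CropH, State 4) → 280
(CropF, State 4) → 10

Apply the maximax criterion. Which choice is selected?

CropF

Row maxima: CropH=360, CropD=310, CropF=390, CropE=210
Best best-case = 390 → CropF.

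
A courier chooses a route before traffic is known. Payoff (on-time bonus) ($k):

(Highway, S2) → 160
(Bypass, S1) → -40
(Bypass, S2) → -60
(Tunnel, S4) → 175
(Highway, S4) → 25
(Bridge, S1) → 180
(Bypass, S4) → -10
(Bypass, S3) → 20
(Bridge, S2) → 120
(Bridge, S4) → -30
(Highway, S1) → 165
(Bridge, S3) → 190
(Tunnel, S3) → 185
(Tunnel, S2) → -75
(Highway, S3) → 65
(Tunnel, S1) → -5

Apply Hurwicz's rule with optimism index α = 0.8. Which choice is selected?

Bridge

Bridge: 0.8·190 + 0.2·(-30) = 146
Bypass: 0.8·20 + 0.2·(-60) = 4
Tunnel: 0.8·185 + 0.2·(-75) = 133
Highway: 0.8·165 + 0.2·25 = 137
Highest Hurwicz score = 146 → Bridge.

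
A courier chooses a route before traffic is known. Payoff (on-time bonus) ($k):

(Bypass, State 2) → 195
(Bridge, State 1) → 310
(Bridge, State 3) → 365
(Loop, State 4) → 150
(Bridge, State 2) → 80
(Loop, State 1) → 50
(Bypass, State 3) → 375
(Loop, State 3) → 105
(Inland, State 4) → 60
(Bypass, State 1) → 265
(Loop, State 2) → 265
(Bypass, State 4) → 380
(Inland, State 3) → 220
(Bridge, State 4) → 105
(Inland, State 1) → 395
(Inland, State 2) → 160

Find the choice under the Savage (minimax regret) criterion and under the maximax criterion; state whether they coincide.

minimax regret → Bypass; maximax → Inland (disagree)

Column bests: State 1=395, State 2=265, State 3=375, State 4=380.
Loop regrets: 345, 0, 270, 230 → max 345
Bypass regrets: 130, 70, 0, 0 → max 130
Bridge regrets: 85, 185, 10, 275 → max 275
Inland regrets: 0, 105, 155, 320 → max 320
Smallest max regret = 130 → Bypass.
Row maxima: Loop=265, Bypass=380, Bridge=365, Inland=395
Best best-case = 395 → Inland.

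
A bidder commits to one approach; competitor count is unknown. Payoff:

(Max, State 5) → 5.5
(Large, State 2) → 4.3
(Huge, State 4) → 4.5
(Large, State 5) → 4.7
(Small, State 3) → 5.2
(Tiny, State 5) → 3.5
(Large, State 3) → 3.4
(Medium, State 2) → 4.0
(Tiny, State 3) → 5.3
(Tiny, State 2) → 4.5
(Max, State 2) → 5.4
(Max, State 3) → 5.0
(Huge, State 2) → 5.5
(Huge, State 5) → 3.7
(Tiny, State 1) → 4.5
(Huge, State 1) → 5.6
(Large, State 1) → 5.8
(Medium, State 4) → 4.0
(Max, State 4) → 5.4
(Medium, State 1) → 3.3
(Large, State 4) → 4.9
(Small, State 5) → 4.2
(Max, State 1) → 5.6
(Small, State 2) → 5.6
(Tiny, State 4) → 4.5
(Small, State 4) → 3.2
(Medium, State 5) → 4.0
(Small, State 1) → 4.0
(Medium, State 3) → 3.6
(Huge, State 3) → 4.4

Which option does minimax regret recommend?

Column bests: State 1=5.8, State 2=5.6, State 3=5.3, State 4=5.4, State 5=5.5.
Tiny regrets: 1.3, 1.1, 0.0, 0.9, 2.0 → max 2.0
Small regrets: 1.8, 0.0, 0.1, 2.2, 1.3 → max 2.2
Medium regrets: 2.5, 1.6, 1.7, 1.4, 1.5 → max 2.5
Large regrets: 0.0, 1.3, 1.9, 0.5, 0.8 → max 1.9
Huge regrets: 0.2, 0.1, 0.9, 0.9, 1.8 → max 1.8
Max regrets: 0.2, 0.2, 0.3, 0.0, 0.0 → max 0.3
Smallest max regret = 0.3 → Max.

Max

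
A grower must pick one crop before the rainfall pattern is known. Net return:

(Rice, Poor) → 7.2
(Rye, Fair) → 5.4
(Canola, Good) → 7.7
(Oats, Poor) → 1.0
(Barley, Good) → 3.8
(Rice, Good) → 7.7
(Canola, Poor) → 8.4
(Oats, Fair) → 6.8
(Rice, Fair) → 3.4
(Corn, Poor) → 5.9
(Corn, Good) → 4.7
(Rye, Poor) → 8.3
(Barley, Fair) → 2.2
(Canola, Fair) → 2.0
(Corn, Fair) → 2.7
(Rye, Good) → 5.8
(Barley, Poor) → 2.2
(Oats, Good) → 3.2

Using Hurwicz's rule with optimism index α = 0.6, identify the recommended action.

Rye

Corn: 0.6·5.9 + 0.4·2.7 = 4.62
Oats: 0.6·6.8 + 0.4·1.0 = 4.48
Rice: 0.6·7.7 + 0.4·3.4 = 5.98
Canola: 0.6·8.4 + 0.4·2.0 = 5.84
Rye: 0.6·8.3 + 0.4·5.4 = 7.14
Barley: 0.6·3.8 + 0.4·2.2 = 3.16
Highest Hurwicz score = 7.14 → Rye.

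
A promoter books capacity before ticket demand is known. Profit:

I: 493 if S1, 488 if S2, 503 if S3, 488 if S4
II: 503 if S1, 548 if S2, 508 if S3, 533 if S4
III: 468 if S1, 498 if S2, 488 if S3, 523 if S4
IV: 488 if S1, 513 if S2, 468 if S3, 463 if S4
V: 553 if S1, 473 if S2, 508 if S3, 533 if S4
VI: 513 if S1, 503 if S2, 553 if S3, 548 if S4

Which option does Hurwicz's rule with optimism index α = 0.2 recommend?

VI

I: 0.2·503 + 0.8·488 = 491
II: 0.2·548 + 0.8·503 = 512
III: 0.2·523 + 0.8·468 = 479
IV: 0.2·513 + 0.8·463 = 473
V: 0.2·553 + 0.8·473 = 489
VI: 0.2·553 + 0.8·503 = 513
Highest Hurwicz score = 513 → VI.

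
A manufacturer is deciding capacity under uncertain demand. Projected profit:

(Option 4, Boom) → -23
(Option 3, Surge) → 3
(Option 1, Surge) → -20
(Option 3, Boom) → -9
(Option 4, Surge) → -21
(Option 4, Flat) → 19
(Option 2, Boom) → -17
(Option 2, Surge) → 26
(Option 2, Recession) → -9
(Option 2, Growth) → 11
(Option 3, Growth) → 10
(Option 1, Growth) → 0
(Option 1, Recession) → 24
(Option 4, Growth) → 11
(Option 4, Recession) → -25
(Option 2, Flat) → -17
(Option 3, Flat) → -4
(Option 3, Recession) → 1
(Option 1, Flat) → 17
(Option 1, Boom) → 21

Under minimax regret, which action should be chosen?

Option 3

Column bests: Recession=24, Flat=19, Growth=11, Boom=21, Surge=26.
Option 1 regrets: 0, 2, 11, 0, 46 → max 46
Option 2 regrets: 33, 36, 0, 38, 0 → max 38
Option 3 regrets: 23, 23, 1, 30, 23 → max 30
Option 4 regrets: 49, 0, 0, 44, 47 → max 49
Smallest max regret = 30 → Option 3.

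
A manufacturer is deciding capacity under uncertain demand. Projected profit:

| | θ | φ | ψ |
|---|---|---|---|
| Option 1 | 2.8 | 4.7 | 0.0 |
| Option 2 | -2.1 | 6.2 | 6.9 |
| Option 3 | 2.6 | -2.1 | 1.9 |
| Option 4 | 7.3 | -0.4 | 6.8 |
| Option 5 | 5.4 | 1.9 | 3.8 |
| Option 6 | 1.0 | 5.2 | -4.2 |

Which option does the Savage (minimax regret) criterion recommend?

Column bests: θ=7.3, φ=6.2, ψ=6.9.
Option 1 regrets: 4.5, 1.5, 6.9 → max 6.9
Option 2 regrets: 9.4, 0.0, 0.0 → max 9.4
Option 3 regrets: 4.7, 8.3, 5.0 → max 8.3
Option 4 regrets: 0.0, 6.6, 0.1 → max 6.6
Option 5 regrets: 1.9, 4.3, 3.1 → max 4.3
Option 6 regrets: 6.3, 1.0, 11.1 → max 11.1
Smallest max regret = 4.3 → Option 5.

Option 5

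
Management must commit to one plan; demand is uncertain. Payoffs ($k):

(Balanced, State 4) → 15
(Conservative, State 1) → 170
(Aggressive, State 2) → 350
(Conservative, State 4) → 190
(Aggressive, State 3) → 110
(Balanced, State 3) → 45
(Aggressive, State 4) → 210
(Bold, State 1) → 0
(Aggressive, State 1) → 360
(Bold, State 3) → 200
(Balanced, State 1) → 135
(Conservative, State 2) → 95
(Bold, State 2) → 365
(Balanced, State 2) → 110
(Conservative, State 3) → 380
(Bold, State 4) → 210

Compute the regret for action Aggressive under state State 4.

0

Best payoff under State 4 is 210.
Regret = 210 − 210 = 0.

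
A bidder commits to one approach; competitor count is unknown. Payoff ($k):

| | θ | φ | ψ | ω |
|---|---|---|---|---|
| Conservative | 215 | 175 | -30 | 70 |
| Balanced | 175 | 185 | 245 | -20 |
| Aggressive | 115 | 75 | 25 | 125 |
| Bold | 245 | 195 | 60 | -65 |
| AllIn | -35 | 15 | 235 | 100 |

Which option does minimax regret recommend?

Balanced

Column bests: θ=245, φ=195, ψ=245, ω=125.
Conservative regrets: 30, 20, 275, 55 → max 275
Balanced regrets: 70, 10, 0, 145 → max 145
Aggressive regrets: 130, 120, 220, 0 → max 220
Bold regrets: 0, 0, 185, 190 → max 190
AllIn regrets: 280, 180, 10, 25 → max 280
Smallest max regret = 145 → Balanced.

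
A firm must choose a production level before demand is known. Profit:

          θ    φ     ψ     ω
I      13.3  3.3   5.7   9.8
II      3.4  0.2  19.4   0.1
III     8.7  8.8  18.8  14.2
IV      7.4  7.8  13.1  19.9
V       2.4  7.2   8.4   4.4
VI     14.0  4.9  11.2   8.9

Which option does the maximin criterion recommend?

III

Row minima: I=3.3, II=0.1, III=8.7, IV=7.4, V=2.4, VI=4.9
Best worst-case = 8.7 → III.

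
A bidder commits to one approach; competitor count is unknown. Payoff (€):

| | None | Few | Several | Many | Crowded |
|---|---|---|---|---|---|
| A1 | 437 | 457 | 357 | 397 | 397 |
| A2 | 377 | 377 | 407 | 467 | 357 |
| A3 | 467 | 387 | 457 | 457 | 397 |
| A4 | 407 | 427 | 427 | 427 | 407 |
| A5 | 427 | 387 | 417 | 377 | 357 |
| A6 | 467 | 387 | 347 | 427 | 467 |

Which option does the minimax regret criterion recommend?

Column bests: None=467, Few=457, Several=457, Many=467, Crowded=467.
A1 regrets: 30, 0, 100, 70, 70 → max 100
A2 regrets: 90, 80, 50, 0, 110 → max 110
A3 regrets: 0, 70, 0, 10, 70 → max 70
A4 regrets: 60, 30, 30, 40, 60 → max 60
A5 regrets: 40, 70, 40, 90, 110 → max 110
A6 regrets: 0, 70, 110, 40, 0 → max 110
Smallest max regret = 60 → A4.

A4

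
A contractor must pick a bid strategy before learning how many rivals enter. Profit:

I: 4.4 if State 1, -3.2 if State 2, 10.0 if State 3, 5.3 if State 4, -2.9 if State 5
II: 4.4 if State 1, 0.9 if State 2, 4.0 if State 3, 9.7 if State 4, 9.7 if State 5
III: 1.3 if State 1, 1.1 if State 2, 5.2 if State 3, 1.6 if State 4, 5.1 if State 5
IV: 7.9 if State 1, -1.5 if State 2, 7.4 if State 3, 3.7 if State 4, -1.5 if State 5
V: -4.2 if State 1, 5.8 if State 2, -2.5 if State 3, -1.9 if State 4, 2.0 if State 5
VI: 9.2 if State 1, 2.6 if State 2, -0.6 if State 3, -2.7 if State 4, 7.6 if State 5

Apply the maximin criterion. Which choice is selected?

III

Row minima: I=-3.2, II=0.9, III=1.1, IV=-1.5, V=-4.2, VI=-2.7
Best worst-case = 1.1 → III.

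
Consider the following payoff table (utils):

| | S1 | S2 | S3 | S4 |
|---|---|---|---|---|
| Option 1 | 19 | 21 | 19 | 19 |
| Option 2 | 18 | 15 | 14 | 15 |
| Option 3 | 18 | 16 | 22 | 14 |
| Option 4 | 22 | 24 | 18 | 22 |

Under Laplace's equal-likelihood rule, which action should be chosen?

Option 4

Row averages: Option 1=19.5, Option 2=15.5, Option 3=17.5, Option 4=21.5
Highest average = 21.5 → Option 4.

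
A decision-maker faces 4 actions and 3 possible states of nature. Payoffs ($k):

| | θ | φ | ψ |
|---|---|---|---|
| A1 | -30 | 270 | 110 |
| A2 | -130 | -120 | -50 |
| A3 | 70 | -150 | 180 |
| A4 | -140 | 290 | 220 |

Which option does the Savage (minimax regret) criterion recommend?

A1

Column bests: θ=70, φ=290, ψ=220.
A1 regrets: 100, 20, 110 → max 110
A2 regrets: 200, 410, 270 → max 410
A3 regrets: 0, 440, 40 → max 440
A4 regrets: 210, 0, 0 → max 210
Smallest max regret = 110 → A1.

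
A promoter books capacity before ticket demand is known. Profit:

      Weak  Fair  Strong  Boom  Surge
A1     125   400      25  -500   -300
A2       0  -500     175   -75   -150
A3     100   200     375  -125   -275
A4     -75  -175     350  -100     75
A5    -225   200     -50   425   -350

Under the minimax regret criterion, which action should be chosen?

Column bests: Weak=125, Fair=400, Strong=375, Boom=425, Surge=75.
A1 regrets: 0, 0, 350, 925, 375 → max 925
A2 regrets: 125, 900, 200, 500, 225 → max 900
A3 regrets: 25, 200, 0, 550, 350 → max 550
A4 regrets: 200, 575, 25, 525, 0 → max 575
A5 regrets: 350, 200, 425, 0, 425 → max 425
Smallest max regret = 425 → A5.

A5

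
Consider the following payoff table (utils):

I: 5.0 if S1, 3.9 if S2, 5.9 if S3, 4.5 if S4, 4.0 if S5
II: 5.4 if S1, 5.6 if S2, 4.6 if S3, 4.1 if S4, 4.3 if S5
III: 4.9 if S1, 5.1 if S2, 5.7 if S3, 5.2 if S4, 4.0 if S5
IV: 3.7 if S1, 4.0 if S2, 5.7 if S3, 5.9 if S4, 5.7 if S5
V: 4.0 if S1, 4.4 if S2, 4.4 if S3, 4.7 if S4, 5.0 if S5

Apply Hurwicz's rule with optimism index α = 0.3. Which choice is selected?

I: 0.3·5.9 + 0.7·3.9 = 4.5
II: 0.3·5.6 + 0.7·4.1 = 4.55
III: 0.3·5.7 + 0.7·4.0 = 4.51
IV: 0.3·5.9 + 0.7·3.7 = 4.36
V: 0.3·5.0 + 0.7·4.0 = 4.3
Highest Hurwicz score = 4.55 → II.

II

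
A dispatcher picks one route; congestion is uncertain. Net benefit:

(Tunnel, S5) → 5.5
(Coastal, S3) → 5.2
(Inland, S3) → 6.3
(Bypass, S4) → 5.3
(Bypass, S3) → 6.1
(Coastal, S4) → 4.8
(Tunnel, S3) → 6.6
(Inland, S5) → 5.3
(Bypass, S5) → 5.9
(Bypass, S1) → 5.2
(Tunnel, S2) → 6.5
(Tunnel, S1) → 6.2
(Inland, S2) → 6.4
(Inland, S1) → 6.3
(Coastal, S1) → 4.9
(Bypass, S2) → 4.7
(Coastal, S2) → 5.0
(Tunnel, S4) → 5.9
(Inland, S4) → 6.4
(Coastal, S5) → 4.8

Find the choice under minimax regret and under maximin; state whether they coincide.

minimax regret → Tunnel; maximin → Tunnel (agree)

Column bests: S1=6.3, S2=6.5, S3=6.6, S4=6.4, S5=5.9.
Bypass regrets: 1.1, 1.8, 0.5, 1.1, 0.0 → max 1.8
Tunnel regrets: 0.1, 0.0, 0.0, 0.5, 0.4 → max 0.5
Inland regrets: 0.0, 0.1, 0.3, 0.0, 0.6 → max 0.6
Coastal regrets: 1.4, 1.5, 1.4, 1.6, 1.1 → max 1.6
Smallest max regret = 0.5 → Tunnel.
Row minima: Bypass=4.7, Tunnel=5.5, Inland=5.3, Coastal=4.8
Best worst-case = 5.5 → Tunnel.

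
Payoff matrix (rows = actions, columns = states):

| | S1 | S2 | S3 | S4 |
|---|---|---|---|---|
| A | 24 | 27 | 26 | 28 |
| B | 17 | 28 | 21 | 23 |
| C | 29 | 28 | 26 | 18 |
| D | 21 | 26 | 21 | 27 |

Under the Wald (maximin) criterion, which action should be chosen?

A

Row minima: A=24, B=17, C=18, D=21
Best worst-case = 24 → A.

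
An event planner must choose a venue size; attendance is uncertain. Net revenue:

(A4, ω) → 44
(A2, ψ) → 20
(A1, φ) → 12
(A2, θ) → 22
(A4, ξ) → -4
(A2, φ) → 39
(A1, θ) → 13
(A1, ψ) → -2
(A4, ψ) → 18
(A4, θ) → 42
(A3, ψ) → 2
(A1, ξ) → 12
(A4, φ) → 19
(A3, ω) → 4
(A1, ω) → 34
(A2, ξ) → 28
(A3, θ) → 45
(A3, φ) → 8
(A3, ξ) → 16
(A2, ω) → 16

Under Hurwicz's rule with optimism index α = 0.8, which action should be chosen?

A3

A1: 0.8·34 + 0.2·(-2) = 26.8
A2: 0.8·39 + 0.2·16 = 34.4
A3: 0.8·45 + 0.2·2 = 36.4
A4: 0.8·44 + 0.2·(-4) = 34.4
Highest Hurwicz score = 36.4 → A3.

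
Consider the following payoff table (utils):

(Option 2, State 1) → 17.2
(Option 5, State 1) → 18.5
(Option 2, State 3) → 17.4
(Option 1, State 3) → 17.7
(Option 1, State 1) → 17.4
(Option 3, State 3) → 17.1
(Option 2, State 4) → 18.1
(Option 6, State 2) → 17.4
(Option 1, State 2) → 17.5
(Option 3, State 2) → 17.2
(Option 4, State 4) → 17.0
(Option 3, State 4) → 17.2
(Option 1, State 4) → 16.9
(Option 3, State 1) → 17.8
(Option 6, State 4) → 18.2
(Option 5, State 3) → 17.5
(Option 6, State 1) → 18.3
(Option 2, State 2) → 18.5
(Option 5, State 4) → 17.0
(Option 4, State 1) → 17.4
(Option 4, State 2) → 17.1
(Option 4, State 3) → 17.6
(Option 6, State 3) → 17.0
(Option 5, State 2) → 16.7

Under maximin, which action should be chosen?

Row minima: Option 1=16.9, Option 2=17.2, Option 3=17.1, Option 4=17.0, Option 5=16.7, Option 6=17.0
Best worst-case = 17.2 → Option 2.

Option 2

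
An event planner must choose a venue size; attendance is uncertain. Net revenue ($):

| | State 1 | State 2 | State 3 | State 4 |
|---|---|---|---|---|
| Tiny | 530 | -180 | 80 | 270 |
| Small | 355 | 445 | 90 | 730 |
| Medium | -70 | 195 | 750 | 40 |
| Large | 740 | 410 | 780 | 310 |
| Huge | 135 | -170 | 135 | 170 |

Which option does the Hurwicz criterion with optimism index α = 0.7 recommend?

Large

Tiny: 0.7·530 + 0.3·(-180) = 317
Small: 0.7·730 + 0.3·90 = 538
Medium: 0.7·750 + 0.3·(-70) = 504
Large: 0.7·780 + 0.3·310 = 639
Huge: 0.7·170 + 0.3·(-170) = 68
Highest Hurwicz score = 639 → Large.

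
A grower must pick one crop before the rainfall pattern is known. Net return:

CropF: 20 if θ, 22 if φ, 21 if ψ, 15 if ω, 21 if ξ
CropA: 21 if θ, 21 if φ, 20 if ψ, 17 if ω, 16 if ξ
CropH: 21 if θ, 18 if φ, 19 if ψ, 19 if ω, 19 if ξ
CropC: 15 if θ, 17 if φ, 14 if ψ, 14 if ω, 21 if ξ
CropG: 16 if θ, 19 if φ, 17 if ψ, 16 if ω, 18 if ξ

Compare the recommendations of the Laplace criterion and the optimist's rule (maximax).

laplace → CropF; maximax → CropF (agree)

Row averages: CropF=19.8, CropA=19, CropH=19.2, CropC=16.2, CropG=17.2
Highest average = 19.8 → CropF.
Row maxima: CropF=22, CropA=21, CropH=21, CropC=21, CropG=19
Best best-case = 22 → CropF.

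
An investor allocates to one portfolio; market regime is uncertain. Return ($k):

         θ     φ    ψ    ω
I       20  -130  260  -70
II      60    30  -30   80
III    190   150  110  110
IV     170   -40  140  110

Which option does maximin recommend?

Row minima: I=-130, II=-30, III=110, IV=-40
Best worst-case = 110 → III.

III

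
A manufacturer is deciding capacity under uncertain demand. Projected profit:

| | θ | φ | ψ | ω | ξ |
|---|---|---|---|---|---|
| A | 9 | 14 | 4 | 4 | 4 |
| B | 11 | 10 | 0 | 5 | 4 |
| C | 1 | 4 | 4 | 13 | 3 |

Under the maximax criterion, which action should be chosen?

A

Row maxima: A=14, B=11, C=13
Best best-case = 14 → A.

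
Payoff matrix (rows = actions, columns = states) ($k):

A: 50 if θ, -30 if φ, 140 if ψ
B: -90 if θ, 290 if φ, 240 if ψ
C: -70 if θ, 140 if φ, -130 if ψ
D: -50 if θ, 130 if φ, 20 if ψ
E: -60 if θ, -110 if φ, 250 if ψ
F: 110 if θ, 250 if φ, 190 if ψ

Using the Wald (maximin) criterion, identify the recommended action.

F

Row minima: A=-30, B=-90, C=-130, D=-50, E=-110, F=110
Best worst-case = 110 → F.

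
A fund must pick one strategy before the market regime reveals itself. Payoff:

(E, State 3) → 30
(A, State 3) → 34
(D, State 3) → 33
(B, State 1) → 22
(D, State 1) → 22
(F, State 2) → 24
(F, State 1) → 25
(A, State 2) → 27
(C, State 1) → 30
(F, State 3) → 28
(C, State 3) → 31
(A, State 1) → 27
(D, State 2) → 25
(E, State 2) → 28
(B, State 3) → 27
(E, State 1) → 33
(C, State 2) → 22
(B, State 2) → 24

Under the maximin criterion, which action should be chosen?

E

Row minima: A=27, B=22, C=22, D=22, E=28, F=24
Best worst-case = 28 → E.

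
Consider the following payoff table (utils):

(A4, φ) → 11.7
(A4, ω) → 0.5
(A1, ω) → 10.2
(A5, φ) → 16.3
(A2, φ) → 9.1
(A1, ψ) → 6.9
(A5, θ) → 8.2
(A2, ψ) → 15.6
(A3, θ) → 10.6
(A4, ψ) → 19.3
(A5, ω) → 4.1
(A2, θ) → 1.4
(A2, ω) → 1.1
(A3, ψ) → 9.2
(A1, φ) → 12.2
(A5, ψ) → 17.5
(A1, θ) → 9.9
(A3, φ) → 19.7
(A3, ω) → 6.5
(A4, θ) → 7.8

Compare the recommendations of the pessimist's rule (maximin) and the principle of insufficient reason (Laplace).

maximin → A1; laplace → A5 (disagree)

Row minima: A1=6.9, A2=1.1, A3=6.5, A4=0.5, A5=4.1
Best worst-case = 6.9 → A1.
Row averages: A1=9.8, A2=6.8, A3=11.5, A4=9.825, A5=11.525
Highest average = 11.525 → A5.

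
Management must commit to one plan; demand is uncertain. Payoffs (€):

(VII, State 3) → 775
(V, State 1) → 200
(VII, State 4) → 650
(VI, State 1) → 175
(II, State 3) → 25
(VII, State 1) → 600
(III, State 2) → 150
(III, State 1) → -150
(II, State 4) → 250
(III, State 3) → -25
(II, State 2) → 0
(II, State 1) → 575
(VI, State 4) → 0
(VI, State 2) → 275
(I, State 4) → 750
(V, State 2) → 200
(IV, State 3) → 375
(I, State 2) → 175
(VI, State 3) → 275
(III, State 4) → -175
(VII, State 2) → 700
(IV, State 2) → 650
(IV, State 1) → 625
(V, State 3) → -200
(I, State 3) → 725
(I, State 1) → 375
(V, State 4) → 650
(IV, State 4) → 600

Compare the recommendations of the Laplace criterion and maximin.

Row averages: I=506.25, II=212.5, III=-50, IV=562.5, V=212.5, VI=181.25, VII=681.25
Highest average = 681.25 → VII.
Row minima: I=175, II=0, III=-175, IV=375, V=-200, VI=0, VII=600
Best worst-case = 600 → VII.

laplace → VII; maximin → VII (agree)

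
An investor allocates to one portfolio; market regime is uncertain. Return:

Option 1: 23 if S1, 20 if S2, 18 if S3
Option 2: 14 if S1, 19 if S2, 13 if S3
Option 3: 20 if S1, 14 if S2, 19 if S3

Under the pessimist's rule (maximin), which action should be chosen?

Option 1

Row minima: Option 1=18, Option 2=13, Option 3=14
Best worst-case = 18 → Option 1.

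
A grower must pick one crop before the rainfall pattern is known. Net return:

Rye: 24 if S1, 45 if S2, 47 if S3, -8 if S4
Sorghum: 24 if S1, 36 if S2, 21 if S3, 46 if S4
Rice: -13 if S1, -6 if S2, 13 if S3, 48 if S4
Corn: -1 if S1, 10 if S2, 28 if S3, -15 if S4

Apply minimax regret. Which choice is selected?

Column bests: S1=24, S2=45, S3=47, S4=48.
Rye regrets: 0, 0, 0, 56 → max 56
Sorghum regrets: 0, 9, 26, 2 → max 26
Rice regrets: 37, 51, 34, 0 → max 51
Corn regrets: 25, 35, 19, 63 → max 63
Smallest max regret = 26 → Sorghum.

Sorghum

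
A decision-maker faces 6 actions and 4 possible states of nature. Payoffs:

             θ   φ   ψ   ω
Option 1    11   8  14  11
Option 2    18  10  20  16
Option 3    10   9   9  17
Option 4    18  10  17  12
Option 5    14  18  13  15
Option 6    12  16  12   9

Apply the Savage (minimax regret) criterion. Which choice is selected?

Column bests: θ=18, φ=18, ψ=20, ω=17.
Option 1 regrets: 7, 10, 6, 6 → max 10
Option 2 regrets: 0, 8, 0, 1 → max 8
Option 3 regrets: 8, 9, 11, 0 → max 11
Option 4 regrets: 0, 8, 3, 5 → max 8
Option 5 regrets: 4, 0, 7, 2 → max 7
Option 6 regrets: 6, 2, 8, 8 → max 8
Smallest max regret = 7 → Option 5.

Option 5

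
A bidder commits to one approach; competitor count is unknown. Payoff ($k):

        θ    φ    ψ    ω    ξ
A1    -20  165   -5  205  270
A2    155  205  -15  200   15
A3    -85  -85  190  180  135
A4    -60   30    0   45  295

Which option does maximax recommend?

Row maxima: A1=270, A2=205, A3=190, A4=295
Best best-case = 295 → A4.

A4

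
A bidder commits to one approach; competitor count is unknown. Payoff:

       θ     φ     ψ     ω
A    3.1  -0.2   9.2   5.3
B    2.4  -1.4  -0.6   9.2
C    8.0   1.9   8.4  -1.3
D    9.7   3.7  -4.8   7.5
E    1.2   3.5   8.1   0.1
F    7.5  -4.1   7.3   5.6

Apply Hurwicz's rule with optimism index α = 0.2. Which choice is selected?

A: 0.2·9.2 + 0.8·(-0.2) = 1.68
B: 0.2·9.2 + 0.8·(-1.4) = 0.72
C: 0.2·8.4 + 0.8·(-1.3) = 0.64
D: 0.2·9.7 + 0.8·(-4.8) = -1.9
E: 0.2·8.1 + 0.8·0.1 = 1.7
F: 0.2·7.5 + 0.8·(-4.1) = -1.78
Highest Hurwicz score = 1.7 → E.

E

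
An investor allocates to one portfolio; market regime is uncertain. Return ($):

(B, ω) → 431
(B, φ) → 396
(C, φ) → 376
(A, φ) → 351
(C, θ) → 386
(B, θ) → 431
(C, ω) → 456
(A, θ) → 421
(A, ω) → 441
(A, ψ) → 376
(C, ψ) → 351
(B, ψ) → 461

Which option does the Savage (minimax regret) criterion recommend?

Column bests: θ=431, φ=396, ψ=461, ω=456.
A regrets: 10, 45, 85, 15 → max 85
B regrets: 0, 0, 0, 25 → max 25
C regrets: 45, 20, 110, 0 → max 110
Smallest max regret = 25 → B.

B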